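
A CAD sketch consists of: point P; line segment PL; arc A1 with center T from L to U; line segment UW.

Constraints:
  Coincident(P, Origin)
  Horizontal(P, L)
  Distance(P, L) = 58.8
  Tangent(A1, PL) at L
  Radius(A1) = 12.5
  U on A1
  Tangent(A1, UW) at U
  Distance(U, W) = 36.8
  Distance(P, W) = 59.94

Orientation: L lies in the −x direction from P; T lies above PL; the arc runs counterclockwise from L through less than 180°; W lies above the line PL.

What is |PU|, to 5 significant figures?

47.614

Checks: |TU| = 12.50 ✓; ∠(TU, UW) = 90.00° ✓; |UW| = 36.80 ✓; |PW| = 59.94 ✓.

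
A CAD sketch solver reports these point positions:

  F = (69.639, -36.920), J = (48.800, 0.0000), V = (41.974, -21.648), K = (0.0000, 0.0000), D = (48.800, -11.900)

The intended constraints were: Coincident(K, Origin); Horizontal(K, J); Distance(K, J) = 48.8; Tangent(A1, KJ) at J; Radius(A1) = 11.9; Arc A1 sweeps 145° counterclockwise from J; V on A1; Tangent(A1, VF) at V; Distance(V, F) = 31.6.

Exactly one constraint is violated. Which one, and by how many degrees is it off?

Tangent(A1, VF) at V — off by 6.10°.

K = (0.00, 0.00) ✓; K.y = 0.00, J.y = 0.00 ✓; |KJ| = 48.80 ✓; ∠(DJ, JK) = 90.00° ✓; |DJ| = 11.90 ✓; bearing(D→V) − bearing(D→J) = 145.0° ✓; |DV| = 11.90 ✓; ∠(DV, VF) = 83.90° ✗; |VF| = 31.60 ✓.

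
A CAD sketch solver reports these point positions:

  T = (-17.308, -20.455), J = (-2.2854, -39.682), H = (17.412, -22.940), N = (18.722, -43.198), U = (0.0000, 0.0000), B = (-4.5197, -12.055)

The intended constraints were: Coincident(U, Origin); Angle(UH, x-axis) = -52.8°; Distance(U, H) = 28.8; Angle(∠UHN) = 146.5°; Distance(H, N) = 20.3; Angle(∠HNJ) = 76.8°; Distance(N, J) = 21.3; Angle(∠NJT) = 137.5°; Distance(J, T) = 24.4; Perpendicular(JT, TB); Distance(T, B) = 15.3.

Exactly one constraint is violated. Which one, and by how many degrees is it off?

Perpendicular(JT, TB) — off by 4.70°.

U = (0.00, 0.00) ✓; UH at -52.80° ✓; |UH| = 28.80 ✓; ∠UHN = 146.5° ✓; |HN| = 20.30 ✓; ∠HNJ = 76.80° ✓; |NJ| = 21.30 ✓; ∠NJT = 137.5° ✓; |JT| = 24.40 ✓; ∠(JT, TB) = 94.70° ✗; |TB| = 15.30 ✓.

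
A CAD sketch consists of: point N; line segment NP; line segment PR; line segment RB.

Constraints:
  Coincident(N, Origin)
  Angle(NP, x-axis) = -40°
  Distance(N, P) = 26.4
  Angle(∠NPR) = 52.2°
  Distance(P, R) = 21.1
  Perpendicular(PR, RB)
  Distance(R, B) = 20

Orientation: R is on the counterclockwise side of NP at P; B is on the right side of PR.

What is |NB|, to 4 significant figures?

41.16

∠NPR = 52.2°, so PR runs at -40.0° + (180° − 52.2°) = 87.80° from the x-axis; with |PR| = 21.1, R = P + 21.1·(cos 87.80°, sin 87.80°) = (21.03, 4.115). The perpendicularity gives RB at right angles to PR; with |RB| = 20.0 on the right of PR, B = R + 20.0·(0.9993, -0.03839) = (41.02, 3.347). Then |NB| = |B − N| = 41.16.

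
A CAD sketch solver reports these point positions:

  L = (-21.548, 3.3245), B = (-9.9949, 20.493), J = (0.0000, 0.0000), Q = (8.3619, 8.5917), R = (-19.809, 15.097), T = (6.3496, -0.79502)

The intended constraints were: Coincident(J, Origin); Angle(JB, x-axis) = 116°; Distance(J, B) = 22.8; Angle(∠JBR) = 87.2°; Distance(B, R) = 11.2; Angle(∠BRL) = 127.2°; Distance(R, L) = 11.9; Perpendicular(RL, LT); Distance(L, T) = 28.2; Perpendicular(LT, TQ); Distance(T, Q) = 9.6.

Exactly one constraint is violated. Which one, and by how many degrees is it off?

Perpendicular(LT, TQ) — off by 3.70°.

J = (0.00, 0.00) ✓; JB at 116.0° ✓; |JB| = 22.80 ✓; ∠JBR = 87.20° ✓; |BR| = 11.20 ✓; ∠BRL = 127.2° ✓; |RL| = 11.90 ✓; ∠(RL, LT) = 90.00° ✓; |LT| = 28.20 ✓; ∠(LT, TQ) = 86.30° ✗; |TQ| = 9.600 ✓.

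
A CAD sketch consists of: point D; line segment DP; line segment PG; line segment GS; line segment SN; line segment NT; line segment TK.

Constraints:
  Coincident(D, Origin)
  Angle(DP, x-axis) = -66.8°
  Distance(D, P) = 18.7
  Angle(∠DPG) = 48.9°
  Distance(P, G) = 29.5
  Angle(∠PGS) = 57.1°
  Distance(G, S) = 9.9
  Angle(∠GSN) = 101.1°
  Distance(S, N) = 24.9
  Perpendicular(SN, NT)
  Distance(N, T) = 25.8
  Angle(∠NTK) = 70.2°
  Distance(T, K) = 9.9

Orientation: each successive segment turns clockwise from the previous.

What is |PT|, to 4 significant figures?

27.05

D is at the origin; DP runs at -66.8° with length 18.7, so P = (7.367, -17.19). ∠DPG = 48.9° gives PG at 162.1° from the x-axis; with |PG| = 29.5, G = (-20.71, -8.121). ∠PGS = 57.1° gives GS at 39.20° from the x-axis; with |GS| = 9.9, S = (-13.03, -1.864). ∠GSN = 101.1° gives SN at -39.70° from the x-axis; with |SN| = 24.9, N = (6.125, -17.77). SN is perpendicular to NT, so NT runs at -129.7°; with |NT| = 25.8, T = (-10.36, -37.62). Then |PT| = |T − P| = 27.05.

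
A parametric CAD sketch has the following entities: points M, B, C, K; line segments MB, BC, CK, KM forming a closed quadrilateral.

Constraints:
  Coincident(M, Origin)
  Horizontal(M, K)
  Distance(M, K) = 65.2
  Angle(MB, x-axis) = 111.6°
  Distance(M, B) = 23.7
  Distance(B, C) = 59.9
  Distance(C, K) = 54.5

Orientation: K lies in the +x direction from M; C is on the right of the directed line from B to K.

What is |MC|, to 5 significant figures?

36.499

M is at the origin; M and K share the same y with |MK| = 65.2 and K in +x, so K = (65.2, 0). MB runs at 111.6° with |MB| = 23.7, so B = (-8.7246, 22.036). C is determined by |BC| = 59.9 and |CK| = 54.5 together: it lies at the intersection of circle(B, 59.9) and circle(K, 54.5). With |BK| = 77.139, the foot of the radical line on BK is 42.574 from B and the perpendicular offset is √(59.9² − 42.574²) = 42.137. Taking the right-of-BK solution: C = (20.038, -30.507).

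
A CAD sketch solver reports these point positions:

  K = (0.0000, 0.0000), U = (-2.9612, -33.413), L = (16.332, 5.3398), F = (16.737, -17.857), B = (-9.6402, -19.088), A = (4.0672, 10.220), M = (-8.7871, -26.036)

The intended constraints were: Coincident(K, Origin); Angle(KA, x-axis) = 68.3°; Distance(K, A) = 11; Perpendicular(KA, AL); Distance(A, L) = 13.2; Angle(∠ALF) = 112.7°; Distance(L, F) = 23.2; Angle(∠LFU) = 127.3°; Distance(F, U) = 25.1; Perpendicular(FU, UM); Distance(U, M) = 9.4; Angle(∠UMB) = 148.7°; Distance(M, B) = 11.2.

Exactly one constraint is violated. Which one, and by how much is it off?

Distance(M, B) = 11.2 — off by 4.20.

K = (0.00, 0.00) ✓; KA at 68.30° ✓; |KA| = 11.00 ✓; ∠(KA, AL) = 90.00° ✓; |AL| = 13.20 ✓; ∠ALF = 112.7° ✓; |LF| = 23.20 ✓; ∠LFU = 127.3° ✓; |FU| = 25.10 ✓; ∠(FU, UM) = 90.00° ✓; |UM| = 9.400 ✓; ∠UMB = 148.7° ✓; |MB| = 7.000 ✗.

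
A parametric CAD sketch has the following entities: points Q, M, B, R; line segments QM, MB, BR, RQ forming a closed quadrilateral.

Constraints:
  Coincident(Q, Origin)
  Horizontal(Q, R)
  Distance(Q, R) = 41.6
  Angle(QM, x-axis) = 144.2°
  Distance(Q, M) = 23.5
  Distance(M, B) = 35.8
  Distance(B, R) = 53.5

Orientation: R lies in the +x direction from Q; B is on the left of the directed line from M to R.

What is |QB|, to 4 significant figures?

40.04

Q is at the origin; Q and R share the same y with |QR| = 41.6 and R in +x, so R = (41.6, 0). QM runs at 144.2° with |QM| = 23.5, so M = (-19.06, 13.75). B is determined by |MB| = 35.8 and |BR| = 53.5 together: it lies at the intersection of circle(M, 35.8) and circle(R, 53.5). With |MR| = 62.20, the foot of the radical line on MR is 18.39 from M and the perpendicular offset is √(35.8² − 18.39²) = 30.71. Taking the left-of-MR solution: B = (5.666, 39.64).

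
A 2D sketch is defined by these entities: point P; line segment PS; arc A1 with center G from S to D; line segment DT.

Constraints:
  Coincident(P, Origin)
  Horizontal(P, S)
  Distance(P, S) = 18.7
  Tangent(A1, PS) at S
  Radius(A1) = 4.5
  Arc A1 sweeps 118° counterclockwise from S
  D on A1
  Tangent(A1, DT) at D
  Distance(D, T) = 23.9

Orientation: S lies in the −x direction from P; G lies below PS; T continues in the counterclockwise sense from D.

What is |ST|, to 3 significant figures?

28.6

On A1, S sits at bearing 90° from G; a 118° counterclockwise sweep puts D at bearing 208°, so D = G + 4.5·(cos 208°, sin 208°) = (-22.7, -6.61). Tangency of A1 to DT means the radius GD is perpendicular to DT, so DT runs along (−sin 208°, cos 208°); with |DT| = 23.9, T = (-11.5, -27.7). Then |ST| = |T − S| = 28.6.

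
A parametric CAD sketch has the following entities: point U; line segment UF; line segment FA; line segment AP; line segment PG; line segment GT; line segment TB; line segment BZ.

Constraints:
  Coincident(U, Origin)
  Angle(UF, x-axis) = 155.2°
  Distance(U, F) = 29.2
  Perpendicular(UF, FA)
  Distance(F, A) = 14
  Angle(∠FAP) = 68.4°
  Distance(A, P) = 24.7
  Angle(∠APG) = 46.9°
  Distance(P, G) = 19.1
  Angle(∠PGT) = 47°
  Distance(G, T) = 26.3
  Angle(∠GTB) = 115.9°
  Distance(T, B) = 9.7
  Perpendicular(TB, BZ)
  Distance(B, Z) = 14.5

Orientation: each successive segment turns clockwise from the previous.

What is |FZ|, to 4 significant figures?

26.86

∠GTB = 115.9° gives TB at -16.60° from the x-axis; with |TB| = 9.7, B = (4.363, 23.52). The perpendicularity gives BZ at right angles to TB, so BZ runs at -106.6°; with |BZ| = 14.5, Z = (0.2208, 9.627). Then |FZ| = |Z − F| = 26.86.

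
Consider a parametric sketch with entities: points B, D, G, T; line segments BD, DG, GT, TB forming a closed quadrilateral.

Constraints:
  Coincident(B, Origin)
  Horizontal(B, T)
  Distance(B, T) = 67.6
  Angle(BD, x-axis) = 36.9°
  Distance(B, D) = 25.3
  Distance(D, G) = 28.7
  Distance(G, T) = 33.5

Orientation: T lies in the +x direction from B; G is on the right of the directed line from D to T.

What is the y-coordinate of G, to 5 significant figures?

-9.1840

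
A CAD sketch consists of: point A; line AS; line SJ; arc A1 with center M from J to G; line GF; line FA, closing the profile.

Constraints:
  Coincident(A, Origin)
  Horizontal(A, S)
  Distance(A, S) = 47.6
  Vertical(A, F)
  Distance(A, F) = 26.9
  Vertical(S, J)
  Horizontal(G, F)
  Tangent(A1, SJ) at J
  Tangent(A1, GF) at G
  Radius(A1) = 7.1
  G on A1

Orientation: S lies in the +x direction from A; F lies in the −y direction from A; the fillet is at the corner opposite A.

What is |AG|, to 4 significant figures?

48.62

A is at the origin; AS is horizontal with |AS| = 47.6 and S on the +x side, so S = (47.60, 0.000). AF is vertical with |AF| = 26.9 and F on the −y side, so F = (0.000, -26.90). The virtual corner opposite A is at (47.60, -26.90). A1 meets SJ tangentially, so MJ is at right angles to SJ and since A1 is tangent to GF there, MG ⟂ GF, with radius 7.1, so the center M sits 7.1 in from both sides at M = (40.50, -19.80). That places the tangent points at J = (47.60, -19.80) on SJ and G = (40.50, -26.90) on GF. Then |AG| = |G − A| = 48.62.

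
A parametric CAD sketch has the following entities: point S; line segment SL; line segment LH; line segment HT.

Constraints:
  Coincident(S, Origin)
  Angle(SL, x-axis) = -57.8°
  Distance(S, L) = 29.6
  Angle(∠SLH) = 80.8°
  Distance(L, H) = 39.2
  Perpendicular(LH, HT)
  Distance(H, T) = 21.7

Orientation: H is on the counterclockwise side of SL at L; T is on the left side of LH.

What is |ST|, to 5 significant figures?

35.278

∠SLH = 80.8°, so LH runs at -57.8° + (180° − 80.8°) = 41.400° from the x-axis; with |LH| = 39.2, H = L + 39.2·(cos 41.400°, sin 41.400°) = (45.177, 0.87611). The perpendicularity gives HT at right angles to LH; with |HT| = 21.7 on the left of LH, T = H + 21.7·(-0.66131, 0.75011) = (30.827, 17.154). Then |ST| = |T − S| = 35.278.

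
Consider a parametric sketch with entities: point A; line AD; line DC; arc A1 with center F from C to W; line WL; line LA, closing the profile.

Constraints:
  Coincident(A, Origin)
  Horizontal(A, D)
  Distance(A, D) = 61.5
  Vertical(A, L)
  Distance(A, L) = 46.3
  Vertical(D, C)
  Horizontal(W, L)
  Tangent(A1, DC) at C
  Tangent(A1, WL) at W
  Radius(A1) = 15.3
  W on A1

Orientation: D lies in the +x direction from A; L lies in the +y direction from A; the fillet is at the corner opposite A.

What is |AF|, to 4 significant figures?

55.64

A is at the origin; AD is horizontal with |AD| = 61.5 and D on the +x side, so D = (61.50, 0.000). A and L share the same x with |AL| = 46.3 and L on the +y side, so L = (0.000, 46.30). The virtual corner opposite A is at (61.50, 46.30). A1 meets DC tangentially, so FC is at right angles to DC and the tangent condition forces FW to be normal to WL, with radius 15.3, so the center F sits 15.3 in from both sides at F = (46.20, 31.00). Then |AF| = |F − A| = 55.64.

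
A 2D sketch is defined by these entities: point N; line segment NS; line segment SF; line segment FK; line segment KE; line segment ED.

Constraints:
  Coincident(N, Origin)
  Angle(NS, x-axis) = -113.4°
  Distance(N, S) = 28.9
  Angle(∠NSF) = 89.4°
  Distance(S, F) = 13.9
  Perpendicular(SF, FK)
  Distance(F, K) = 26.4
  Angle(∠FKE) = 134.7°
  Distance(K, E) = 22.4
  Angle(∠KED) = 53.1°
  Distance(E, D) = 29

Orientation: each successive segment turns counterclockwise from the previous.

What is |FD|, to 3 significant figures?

24.0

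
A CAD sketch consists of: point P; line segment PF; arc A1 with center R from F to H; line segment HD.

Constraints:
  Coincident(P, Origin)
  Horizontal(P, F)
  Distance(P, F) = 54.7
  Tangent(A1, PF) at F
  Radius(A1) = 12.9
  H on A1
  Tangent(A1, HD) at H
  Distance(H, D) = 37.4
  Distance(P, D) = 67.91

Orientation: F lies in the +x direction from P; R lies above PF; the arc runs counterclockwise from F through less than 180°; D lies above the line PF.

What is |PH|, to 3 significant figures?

68.4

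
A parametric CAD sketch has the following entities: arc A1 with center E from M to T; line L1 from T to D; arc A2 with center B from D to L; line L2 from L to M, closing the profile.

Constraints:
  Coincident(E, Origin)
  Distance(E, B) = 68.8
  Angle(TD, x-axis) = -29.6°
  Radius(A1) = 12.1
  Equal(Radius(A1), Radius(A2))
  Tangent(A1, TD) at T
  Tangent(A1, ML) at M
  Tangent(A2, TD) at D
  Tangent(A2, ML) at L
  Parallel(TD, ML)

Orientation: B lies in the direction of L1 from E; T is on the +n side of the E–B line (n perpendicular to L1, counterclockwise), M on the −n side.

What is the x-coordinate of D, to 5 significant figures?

65.798

Tangency of A1 to both parallel lines with radius 12.1 puts T and M at E ± 12.1·n: T = (5.9767, 10.521), M = (-5.9767, -10.521). Equal radii place D and L the same way about B: D = B + 12.1·n = (65.798, -23.462), L = B − 12.1·n = (53.845, -44.504). So D.x = 65.798.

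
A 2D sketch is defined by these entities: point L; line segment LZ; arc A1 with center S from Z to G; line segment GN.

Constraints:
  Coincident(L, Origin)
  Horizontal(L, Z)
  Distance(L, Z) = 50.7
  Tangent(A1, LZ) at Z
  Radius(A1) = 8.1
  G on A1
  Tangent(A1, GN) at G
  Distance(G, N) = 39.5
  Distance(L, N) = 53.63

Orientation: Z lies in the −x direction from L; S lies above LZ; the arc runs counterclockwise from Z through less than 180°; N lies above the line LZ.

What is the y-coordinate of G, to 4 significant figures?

5.726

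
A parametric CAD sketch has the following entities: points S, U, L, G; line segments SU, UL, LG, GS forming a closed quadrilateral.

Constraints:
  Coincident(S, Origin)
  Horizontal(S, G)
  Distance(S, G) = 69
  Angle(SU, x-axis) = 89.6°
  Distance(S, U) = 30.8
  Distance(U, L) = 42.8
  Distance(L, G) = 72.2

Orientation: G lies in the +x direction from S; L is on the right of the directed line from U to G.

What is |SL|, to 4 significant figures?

12.13

Checks: |UL| = 42.80 ✓; |LG| = 72.20 ✓.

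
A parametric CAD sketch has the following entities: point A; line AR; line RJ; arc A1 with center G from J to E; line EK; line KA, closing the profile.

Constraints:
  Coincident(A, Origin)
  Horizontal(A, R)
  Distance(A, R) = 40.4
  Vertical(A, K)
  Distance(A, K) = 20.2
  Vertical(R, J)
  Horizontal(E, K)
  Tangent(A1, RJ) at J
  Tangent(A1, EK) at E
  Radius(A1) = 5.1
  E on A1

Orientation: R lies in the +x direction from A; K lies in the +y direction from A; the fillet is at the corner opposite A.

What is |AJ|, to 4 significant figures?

43.13

A is at the origin; A and R share the same y with |AR| = 40.4 and R on the +x side, so R = (40.40, 0.000). AK is vertical with |AK| = 20.2 and K on the +y side, so K = (0.000, 20.20). The virtual corner opposite A is at (40.40, 20.20). Since A1 is tangent to RJ there, GJ ⟂ RJ and A1 meets EK tangentially, so GE is at right angles to EK, with radius 5.1, so the center G sits 5.1 in from both sides at G = (35.30, 15.10). That places the tangent points at J = (40.40, 15.10) on RJ and E = (35.30, 20.20) on EK. Then |AJ| = |J − A| = 43.13.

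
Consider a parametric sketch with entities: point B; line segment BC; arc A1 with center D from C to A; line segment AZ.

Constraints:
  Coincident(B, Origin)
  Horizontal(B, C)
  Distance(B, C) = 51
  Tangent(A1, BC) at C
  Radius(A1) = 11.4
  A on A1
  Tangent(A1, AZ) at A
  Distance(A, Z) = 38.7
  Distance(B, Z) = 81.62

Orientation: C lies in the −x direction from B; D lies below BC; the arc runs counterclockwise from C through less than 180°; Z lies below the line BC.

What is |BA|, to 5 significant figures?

63.263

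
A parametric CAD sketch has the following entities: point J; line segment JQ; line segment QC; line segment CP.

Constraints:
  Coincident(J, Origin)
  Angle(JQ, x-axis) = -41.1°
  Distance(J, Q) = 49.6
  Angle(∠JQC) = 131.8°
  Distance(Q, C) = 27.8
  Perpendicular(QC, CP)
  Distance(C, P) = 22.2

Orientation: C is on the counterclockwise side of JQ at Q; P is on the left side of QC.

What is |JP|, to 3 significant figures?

62.6

J is at the origin; JQ runs at -41.1° with length 49.6, so Q = 49.6·(cos -41.1°, sin -41.1°) = (37.4, -32.6). ∠JQC = 131.8°, so QC runs at -41.1° + (180° − 131.8°) = 7.10° from the x-axis; with |QC| = 27.8, C = Q + 27.8·(cos 7.10°, sin 7.10°) = (65.0, -29.2). QC is perpendicular to CP; with |CP| = 22.2 on the left of QC, P = C + 22.2·(-0.124, 0.992) = (62.2, -7.14). Then |JP| = |P − J| = 62.6.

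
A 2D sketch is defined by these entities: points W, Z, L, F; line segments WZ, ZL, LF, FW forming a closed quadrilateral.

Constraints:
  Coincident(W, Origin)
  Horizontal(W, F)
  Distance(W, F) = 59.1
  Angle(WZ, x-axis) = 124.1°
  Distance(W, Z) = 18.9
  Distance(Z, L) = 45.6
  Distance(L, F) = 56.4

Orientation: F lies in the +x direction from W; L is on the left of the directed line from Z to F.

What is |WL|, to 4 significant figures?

50.96

Checks: |ZL| = 45.60 ✓; |LF| = 56.40 ✓.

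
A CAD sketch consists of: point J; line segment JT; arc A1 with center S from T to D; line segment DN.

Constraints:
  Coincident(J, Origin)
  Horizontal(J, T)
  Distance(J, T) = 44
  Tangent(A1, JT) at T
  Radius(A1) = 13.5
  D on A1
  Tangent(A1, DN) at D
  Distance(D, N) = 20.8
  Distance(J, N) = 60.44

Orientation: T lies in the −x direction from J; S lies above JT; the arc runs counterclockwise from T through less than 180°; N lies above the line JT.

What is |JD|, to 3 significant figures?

40.2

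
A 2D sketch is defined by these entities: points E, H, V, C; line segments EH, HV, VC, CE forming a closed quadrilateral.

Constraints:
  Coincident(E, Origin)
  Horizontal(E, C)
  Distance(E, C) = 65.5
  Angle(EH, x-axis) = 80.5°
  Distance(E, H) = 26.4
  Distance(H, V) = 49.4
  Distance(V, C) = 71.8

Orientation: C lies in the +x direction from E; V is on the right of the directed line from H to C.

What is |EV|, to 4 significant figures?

23.02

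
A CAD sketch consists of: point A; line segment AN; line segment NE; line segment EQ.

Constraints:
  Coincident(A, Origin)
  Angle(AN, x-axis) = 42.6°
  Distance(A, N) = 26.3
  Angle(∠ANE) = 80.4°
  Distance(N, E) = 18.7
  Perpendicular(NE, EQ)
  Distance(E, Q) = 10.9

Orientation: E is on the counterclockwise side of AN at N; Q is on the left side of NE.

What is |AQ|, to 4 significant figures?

20.76

A is at the origin; AN runs at 42.6° with length 26.3, so N = 26.3·(cos 42.6°, sin 42.6°) = (19.36, 17.80). ∠ANE = 80.4°, so NE runs at 42.6° + (180° − 80.4°) = 142.2° from the x-axis; with |NE| = 18.7, E = N + 18.7·(cos 142.2°, sin 142.2°) = (4.583, 29.26). NE is perpendicular to EQ; with |EQ| = 10.9 on the left of NE, Q = E + 10.9·(-0.6129, -0.7902) = (-2.097, 20.65). Then |AQ| = |Q − A| = 20.76.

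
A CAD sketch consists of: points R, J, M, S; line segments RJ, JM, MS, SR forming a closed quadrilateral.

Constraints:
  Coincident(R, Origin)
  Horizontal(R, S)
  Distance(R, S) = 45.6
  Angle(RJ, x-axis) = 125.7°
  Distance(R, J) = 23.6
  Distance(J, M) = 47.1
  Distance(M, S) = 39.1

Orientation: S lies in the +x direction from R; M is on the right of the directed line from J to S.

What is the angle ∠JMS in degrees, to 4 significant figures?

92.26°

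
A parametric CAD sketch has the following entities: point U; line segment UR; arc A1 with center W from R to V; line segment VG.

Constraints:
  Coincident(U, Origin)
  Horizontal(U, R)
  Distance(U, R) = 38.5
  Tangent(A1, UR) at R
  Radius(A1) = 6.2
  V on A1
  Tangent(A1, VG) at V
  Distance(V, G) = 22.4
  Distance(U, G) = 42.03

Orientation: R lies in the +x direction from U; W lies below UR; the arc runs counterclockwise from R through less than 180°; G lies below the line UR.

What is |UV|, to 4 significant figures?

32.84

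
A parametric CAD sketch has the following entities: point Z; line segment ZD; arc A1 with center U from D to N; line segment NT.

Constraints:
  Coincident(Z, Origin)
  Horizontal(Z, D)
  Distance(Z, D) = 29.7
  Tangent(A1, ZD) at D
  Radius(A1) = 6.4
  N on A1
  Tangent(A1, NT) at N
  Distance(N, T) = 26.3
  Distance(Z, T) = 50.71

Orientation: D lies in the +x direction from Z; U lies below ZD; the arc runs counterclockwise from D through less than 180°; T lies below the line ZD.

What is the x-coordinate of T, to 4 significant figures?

39.70

Z is at the origin; ZD is horizontal with |ZD| = 29.7 and D on the +x side, so D = (29.70, 0.000). The tangent condition forces UD to be normal to ZD, so U = D + (0, -6.4) = (29.70, -6.400). Since UN ⟂ NT (tangency), |UT| = √(6.4² + 26.3²) = 27.07 regardless of where N sits on A1. So T lies on both circle(Z, 50.71) and circle(U, 27.07); the below-ZD intersection is T = (39.70, -31.55). N is the foot of the tangent from T: N = (24.48, -10.10).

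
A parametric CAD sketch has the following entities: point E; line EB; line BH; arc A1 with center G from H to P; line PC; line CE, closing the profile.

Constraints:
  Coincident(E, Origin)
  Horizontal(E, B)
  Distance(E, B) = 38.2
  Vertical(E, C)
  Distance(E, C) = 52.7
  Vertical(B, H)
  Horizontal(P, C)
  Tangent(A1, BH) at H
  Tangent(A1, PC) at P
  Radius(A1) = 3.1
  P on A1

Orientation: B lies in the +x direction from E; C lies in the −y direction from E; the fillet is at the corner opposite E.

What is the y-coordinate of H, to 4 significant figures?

-49.60

E is at the origin; E and B share the same y with |EB| = 38.2 and B on the +x side, so B = (38.20, 0.000). EC is vertical with |EC| = 52.7 and C on the −y side, so C = (0.000, -52.70). The virtual corner opposite E is at (38.20, -52.70). Tangency of A1 to BH means the radius GH is perpendicular to BH and tangency of A1 to PC means the radius GP is perpendicular to PC, with radius 3.1, so the center G sits 3.1 in from both sides at G = (35.10, -49.60). That places the tangent points at H = (38.20, -49.60) on BH and P = (35.10, -52.70) on PC. So H.y = -49.60.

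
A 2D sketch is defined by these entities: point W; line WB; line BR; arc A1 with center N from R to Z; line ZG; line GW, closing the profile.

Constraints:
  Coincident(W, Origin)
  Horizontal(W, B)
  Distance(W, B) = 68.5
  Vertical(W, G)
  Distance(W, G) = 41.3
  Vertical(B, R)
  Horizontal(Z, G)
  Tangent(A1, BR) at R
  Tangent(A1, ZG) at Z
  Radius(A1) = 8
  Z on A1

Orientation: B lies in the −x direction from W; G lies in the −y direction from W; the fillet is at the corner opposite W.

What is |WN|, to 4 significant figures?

69.06

W is at the origin; W and B share the same y with |WB| = 68.5 and B on the −x side, so B = (-68.50, 0.000). WG is vertical with |WG| = 41.3 and G on the −y side, so G = (0.000, -41.30). The virtual corner opposite W is at (-68.50, -41.30). A1 meets BR tangentially, so NR is at right angles to BR and the tangent condition forces NZ to be normal to ZG, with radius 8.0, so the center N sits 8.0 in from both sides at N = (-60.50, -33.30). Then |WN| = |N − W| = 69.06.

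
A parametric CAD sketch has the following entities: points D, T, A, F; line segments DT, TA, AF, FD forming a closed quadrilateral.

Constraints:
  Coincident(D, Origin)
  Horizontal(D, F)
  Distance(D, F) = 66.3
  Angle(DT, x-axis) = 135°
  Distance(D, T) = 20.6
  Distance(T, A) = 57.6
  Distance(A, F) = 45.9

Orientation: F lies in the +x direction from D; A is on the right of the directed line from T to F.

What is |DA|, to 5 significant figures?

37.021

Checks: DT at 135.0° ✓; |TA| = 57.60 ✓; |AF| = 45.90 ✓.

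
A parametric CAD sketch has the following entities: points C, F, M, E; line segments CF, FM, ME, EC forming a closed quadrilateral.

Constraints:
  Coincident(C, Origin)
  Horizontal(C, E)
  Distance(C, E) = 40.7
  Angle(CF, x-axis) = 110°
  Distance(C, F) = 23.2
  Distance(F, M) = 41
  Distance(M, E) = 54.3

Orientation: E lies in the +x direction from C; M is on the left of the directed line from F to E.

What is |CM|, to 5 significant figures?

54.918

C is at the origin; C and E share the same y with |CE| = 40.7 and E in +x, so E = (40.7, 0). CF runs at 110.0° with |CF| = 23.2, so F = (-7.9349, 21.801). M is determined by |FM| = 41.0 and |ME| = 54.3 together: it lies at the intersection of circle(F, 41.0) and circle(E, 54.3). With |FE| = 53.298, the foot of the radical line on FE is 14.758 from F and the perpendicular offset is √(41.0² − 14.758²) = 38.252. Taking the left-of-FE solution: M = (21.179, 50.670).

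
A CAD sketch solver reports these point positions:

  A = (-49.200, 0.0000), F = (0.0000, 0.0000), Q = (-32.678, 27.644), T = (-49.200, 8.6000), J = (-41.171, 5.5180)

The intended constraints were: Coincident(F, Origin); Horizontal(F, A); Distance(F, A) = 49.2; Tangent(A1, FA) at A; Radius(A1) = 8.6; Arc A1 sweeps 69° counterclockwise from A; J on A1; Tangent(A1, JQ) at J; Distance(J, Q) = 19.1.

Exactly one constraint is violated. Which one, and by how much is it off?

Distance(J, Q) = 19.1 — off by 4.60.

F = (0.00, 0.00) ✓; F.y = 0.00, A.y = 0.00 ✓; |FA| = 49.20 ✓; ∠(TA, AF) = 90.00° ✓; |TA| = 8.600 ✓; bearing(T→J) − bearing(T→A) = 69.00° ✓; |TJ| = 8.600 ✓; ∠(TJ, JQ) = 90.00° ✓; |JQ| = 23.70 ✗.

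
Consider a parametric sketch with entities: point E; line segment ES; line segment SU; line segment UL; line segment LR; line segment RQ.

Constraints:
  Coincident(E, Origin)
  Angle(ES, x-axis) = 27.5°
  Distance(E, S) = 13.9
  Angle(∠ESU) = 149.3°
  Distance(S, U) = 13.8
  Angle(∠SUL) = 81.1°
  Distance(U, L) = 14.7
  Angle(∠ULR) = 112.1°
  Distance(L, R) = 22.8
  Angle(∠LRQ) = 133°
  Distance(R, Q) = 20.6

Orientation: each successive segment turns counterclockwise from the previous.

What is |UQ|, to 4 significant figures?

42.40

E is at the origin; ES runs at 27.5° with length 13.9, so S = (12.33, 6.418). ∠ESU = 149.3° gives SU at 58.20° from the x-axis; with |SU| = 13.8, U = (19.60, 18.15). ∠SUL = 81.1° gives UL at 157.1° from the x-axis; with |UL| = 14.7, L = (6.060, 23.87). ∠ULR = 112.1° gives LR at -135.0° from the x-axis; with |LR| = 22.8, R = (-10.06, 7.745). ∠LRQ = 133.0° gives RQ at -88.00° from the x-axis; with |RQ| = 20.6, Q = (-9.343, -12.84). Then |UQ| = |Q − U| = 42.40.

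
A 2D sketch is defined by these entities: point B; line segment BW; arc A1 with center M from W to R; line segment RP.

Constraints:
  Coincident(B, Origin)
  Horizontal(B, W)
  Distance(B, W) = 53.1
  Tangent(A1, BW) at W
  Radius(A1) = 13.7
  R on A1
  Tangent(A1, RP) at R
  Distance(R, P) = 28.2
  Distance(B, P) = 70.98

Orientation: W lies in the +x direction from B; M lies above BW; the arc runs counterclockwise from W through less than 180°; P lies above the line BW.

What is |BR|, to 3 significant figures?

68.4

Checks: |MW| = 13.70 ✓; |MR| = 13.70 ✓; ∠(MR, RP) = 90.00° ✓; |RP| = 28.20 ✓; |BP| = 70.98 ✓.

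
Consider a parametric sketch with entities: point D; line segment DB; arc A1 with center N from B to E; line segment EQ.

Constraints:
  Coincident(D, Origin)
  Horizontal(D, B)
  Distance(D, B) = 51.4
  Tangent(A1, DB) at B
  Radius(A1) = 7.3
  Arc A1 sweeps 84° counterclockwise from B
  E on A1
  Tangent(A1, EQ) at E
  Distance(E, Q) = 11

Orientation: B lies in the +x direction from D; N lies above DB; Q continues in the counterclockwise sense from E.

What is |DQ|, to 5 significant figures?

62.311

D is at the origin; D and B share the same y with |DB| = 51.4 and B on the +x side, so B = (51.400, 0.0000). Since A1 is tangent to DB there, NB ⟂ DB, so N = B + (0, 7.3) = (51.400, 7.3000). On A1, B sits at bearing -90° from N; an 84° counterclockwise sweep puts E at bearing -6°, so E = N + 7.3·(cos -6°, sin -6°) = (58.660, 6.5369). A1 meets EQ tangentially, so NE is at right angles to EQ, so EQ runs along (−sin -6°, cos -6°); with |EQ| = 11.0, Q = (59.810, 17.477). Then |DQ| = |Q − D| = 62.311.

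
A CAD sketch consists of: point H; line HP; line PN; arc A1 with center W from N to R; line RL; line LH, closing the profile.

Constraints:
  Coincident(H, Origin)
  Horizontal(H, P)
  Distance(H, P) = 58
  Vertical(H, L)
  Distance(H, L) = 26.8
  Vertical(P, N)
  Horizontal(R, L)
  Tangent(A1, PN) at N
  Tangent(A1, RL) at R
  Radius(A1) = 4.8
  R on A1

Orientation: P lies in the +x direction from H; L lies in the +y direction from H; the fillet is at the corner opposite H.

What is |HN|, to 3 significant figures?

62.0

The virtual corner opposite H is at (58.0, 26.8). Since A1 is tangent to PN there, WN ⟂ PN and A1 meets RL tangentially, so WR is at right angles to RL, with radius 4.8, so the center W sits 4.8 in from both sides at W = (53.2, 22.0). That places the tangent points at N = (58.0, 22.0) on PN and R = (53.2, 26.8) on RL. Then |HN| = |N − H| = 62.0.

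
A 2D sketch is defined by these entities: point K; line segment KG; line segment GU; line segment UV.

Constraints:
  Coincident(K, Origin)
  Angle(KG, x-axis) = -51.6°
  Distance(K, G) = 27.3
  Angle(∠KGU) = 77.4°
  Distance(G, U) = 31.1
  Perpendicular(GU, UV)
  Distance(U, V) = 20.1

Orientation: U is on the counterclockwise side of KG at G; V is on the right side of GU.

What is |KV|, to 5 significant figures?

53.077

K is at the origin; KG runs at -51.6° with length 27.3, so G = 27.3·(cos -51.6°, sin -51.6°) = (16.957, -21.395). ∠KGU = 77.4°, so GU runs at -51.6° + (180° − 77.4°) = 51.000° from the x-axis; with |GU| = 31.1, U = G + 31.1·(cos 51.000°, sin 51.000°) = (36.529, 2.7744). GU is perpendicular to UV; with |UV| = 20.1 on the right of GU, V = U + 20.1·(0.77715, -0.62932) = (52.150, -9.8749). Then |KV| = |V − K| = 53.077.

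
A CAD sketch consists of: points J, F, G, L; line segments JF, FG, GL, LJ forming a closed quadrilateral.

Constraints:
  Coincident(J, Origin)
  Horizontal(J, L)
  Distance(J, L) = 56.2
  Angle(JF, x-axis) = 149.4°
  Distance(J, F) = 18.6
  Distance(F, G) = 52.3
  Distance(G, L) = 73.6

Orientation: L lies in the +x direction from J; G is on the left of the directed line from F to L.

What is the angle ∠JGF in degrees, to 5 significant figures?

19.222°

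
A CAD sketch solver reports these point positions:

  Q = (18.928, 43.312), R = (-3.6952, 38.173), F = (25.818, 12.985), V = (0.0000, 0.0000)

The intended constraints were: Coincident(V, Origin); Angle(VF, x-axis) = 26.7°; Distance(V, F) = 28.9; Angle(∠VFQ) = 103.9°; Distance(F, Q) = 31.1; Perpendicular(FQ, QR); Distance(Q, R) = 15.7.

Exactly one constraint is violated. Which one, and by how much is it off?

Distance(Q, R) = 15.7 — off by 7.50.

V = (0.00, 0.00) ✓; VF at 26.70° ✓; |VF| = 28.90 ✓; ∠VFQ = 103.9° ✓; |FQ| = 31.10 ✓; ∠(FQ, QR) = 90.00° ✓; |QR| = 23.20 ✗.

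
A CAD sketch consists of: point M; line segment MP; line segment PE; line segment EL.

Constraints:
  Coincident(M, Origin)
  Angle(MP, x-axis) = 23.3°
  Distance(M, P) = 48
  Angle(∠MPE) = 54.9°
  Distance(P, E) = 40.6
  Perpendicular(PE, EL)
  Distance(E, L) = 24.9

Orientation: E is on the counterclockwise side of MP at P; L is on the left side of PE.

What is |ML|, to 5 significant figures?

19.378

M is at the origin; MP runs at 23.3° with length 48.0, so P = 48.0·(cos 23.3°, sin 23.3°) = (44.085, 18.986). ∠MPE = 54.9°, so PE runs at 23.3° + (180° − 54.9°) = 148.40° from the x-axis; with |PE| = 40.6, E = P + 40.6·(cos 148.40°, sin 148.40°) = (9.5053, 40.260). PE ⟂ EL; with |EL| = 24.9 on the left of PE, L = E + 24.9·(-0.52399, -0.85173) = (-3.5419, 19.052). Then |ML| = |L − M| = 19.378.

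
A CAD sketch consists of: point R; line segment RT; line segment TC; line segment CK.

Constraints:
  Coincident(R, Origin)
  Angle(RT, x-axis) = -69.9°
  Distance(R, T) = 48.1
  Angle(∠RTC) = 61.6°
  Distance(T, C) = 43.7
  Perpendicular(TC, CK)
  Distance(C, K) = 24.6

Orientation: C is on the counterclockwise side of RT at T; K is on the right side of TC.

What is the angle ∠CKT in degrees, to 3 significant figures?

60.6°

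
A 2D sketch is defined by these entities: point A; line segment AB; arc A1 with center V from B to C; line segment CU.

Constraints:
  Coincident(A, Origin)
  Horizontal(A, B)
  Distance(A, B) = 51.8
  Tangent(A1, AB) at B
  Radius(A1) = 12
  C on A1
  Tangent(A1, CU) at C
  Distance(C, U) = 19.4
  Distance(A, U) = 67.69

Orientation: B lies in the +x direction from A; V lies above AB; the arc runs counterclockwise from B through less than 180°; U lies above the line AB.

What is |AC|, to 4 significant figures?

65.17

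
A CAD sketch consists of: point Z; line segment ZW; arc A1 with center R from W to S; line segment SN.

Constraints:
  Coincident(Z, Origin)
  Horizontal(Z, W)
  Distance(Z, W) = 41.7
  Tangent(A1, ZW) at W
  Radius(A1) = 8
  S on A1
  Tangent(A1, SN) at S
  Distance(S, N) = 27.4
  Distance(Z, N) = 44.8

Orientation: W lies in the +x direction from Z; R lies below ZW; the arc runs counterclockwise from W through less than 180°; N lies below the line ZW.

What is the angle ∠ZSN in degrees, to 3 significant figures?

92.1°

Z is at the origin; ZW is horizontal with |ZW| = 41.7 and W on the +x side, so W = (41.7, 0.00). The tangent condition forces RW to be normal to ZW, so R = W + (0, -8) = (41.7, -8.00). Since RS ⟂ SN (tangency), |RN| = √(8.0² + 27.4²) = 28.5 regardless of where S sits on A1. So N lies on both circle(Z, 44.8) and circle(R, 28.5); the below-ZW intersection is N = (29.4, -33.8). S is the foot of the tangent from N: S = (33.8, -6.72).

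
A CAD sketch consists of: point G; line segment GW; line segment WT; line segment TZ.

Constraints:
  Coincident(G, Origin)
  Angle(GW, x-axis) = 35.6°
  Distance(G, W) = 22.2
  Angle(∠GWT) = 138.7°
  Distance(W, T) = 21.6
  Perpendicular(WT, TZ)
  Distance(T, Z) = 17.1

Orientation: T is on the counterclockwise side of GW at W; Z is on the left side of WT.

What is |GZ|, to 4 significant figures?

38.36

∠GWT = 138.7°, so WT runs at 35.6° + (180° − 138.7°) = 76.90° from the x-axis; with |WT| = 21.6, T = W + 21.6·(cos 76.90°, sin 76.90°) = (22.95, 33.96). WT is perpendicular to TZ; with |TZ| = 17.1 on the left of WT, Z = T + 17.1·(-0.9740, 0.2267) = (6.292, 37.84). Then |GZ| = |Z − G| = 38.36.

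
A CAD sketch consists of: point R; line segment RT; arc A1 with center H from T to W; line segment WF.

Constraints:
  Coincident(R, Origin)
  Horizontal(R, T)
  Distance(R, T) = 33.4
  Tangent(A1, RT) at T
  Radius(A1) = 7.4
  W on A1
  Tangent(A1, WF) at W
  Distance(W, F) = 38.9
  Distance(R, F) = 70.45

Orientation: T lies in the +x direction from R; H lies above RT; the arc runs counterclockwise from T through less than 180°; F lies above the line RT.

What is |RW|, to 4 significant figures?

39.83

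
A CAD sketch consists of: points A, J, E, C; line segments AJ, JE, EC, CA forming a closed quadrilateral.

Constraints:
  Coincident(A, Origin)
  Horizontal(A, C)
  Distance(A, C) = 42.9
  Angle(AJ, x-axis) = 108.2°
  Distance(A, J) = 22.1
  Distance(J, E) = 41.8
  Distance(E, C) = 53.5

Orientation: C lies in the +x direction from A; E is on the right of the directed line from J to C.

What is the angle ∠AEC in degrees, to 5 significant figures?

50.042°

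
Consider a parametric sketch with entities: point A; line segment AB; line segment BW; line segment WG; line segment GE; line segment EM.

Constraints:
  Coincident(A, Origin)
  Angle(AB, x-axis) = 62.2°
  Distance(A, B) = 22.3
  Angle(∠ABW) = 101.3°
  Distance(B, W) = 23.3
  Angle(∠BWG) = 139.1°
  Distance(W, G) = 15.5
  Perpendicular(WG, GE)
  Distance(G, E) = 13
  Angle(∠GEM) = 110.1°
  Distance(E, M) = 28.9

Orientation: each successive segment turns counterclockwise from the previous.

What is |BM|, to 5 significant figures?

9.7255

The perpendicularity gives GE at right angles to WG, so GE runs at -88.200°; with |GE| = 13.0, E = (-22.765, 20.940). ∠GEM = 110.1° gives EM at -18.300° from the x-axis; with |EM| = 28.9, M = (4.6729, 11.866). Then |BM| = |M − B| = 9.7255.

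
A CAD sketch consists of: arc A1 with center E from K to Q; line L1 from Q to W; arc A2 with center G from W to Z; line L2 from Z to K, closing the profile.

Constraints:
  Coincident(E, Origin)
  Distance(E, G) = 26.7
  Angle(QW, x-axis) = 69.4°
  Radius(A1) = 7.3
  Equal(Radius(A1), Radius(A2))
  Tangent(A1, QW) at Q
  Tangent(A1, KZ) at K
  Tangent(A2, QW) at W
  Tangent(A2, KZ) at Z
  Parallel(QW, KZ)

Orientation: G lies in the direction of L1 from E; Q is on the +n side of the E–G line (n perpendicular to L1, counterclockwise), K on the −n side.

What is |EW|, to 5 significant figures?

27.680

Tangency of A1 to both parallel lines with radius 7.3 puts Q and K at E ± 7.3·n: Q = (-6.8332, 2.5684), K = (6.8332, -2.5684). Equal radii place W and Z the same way about G: W = G + 7.3·n = (2.5609, 27.561), Z = G − 7.3·n = (16.227, 22.424). Then |EW| = |W − E| = 27.680.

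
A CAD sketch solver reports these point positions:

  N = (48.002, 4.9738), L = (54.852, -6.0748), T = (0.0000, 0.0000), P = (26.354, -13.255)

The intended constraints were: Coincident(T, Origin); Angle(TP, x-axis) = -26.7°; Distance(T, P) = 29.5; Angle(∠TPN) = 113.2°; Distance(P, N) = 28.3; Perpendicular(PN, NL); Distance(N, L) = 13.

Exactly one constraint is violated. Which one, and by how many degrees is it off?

Perpendicular(PN, NL) — off by 8.30°.

T = (0.00, 0.00) ✓; TP at -26.70° ✓; |TP| = 29.50 ✓; ∠TPN = 113.2° ✓; |PN| = 28.30 ✓; ∠(PN, NL) = 98.30° ✗; |NL| = 13.00 ✓.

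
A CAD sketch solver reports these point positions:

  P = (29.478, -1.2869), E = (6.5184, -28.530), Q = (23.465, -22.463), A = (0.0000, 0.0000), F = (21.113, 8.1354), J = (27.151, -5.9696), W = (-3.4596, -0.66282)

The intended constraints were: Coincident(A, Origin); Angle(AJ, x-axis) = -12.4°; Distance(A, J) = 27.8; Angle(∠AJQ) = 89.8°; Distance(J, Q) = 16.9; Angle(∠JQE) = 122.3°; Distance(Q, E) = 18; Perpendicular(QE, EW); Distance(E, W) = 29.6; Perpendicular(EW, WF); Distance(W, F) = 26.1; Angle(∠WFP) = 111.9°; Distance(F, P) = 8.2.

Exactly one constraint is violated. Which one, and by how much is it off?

Distance(F, P) = 8.2 — off by 4.40.

A = (0.00, 0.00) ✓; AJ at -12.40° ✓; |AJ| = 27.80 ✓; ∠AJQ = 89.80° ✓; |JQ| = 16.90 ✓; ∠JQE = 122.3° ✓; |QE| = 18.00 ✓; ∠(QE, EW) = 90.00° ✓; |EW| = 29.60 ✓; ∠(EW, WF) = 90.00° ✓; |WF| = 26.10 ✓; ∠WFP = 111.9° ✓; |FP| = 12.60 ✗.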